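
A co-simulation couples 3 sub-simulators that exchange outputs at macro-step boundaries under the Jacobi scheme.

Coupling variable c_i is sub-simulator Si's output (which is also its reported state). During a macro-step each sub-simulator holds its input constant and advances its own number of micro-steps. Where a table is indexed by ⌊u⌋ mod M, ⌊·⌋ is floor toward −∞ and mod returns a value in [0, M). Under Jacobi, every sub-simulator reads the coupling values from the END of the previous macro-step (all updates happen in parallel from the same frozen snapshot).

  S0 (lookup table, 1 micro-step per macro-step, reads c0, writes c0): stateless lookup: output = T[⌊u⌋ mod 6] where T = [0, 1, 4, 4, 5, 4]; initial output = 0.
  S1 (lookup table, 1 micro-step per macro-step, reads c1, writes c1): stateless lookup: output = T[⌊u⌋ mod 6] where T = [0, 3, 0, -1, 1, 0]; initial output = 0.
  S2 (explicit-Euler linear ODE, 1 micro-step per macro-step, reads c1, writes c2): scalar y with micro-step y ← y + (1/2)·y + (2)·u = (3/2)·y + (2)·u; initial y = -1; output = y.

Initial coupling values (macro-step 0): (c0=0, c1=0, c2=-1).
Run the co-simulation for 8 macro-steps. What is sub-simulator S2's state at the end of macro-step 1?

macro 1: S0 reads c0=0 → after 1×micro: 0; S1 reads c1=0 → after 1×micro: 0; S2 reads c1=0 → after 1×micro: -3/2 ⇒ (c0=0, c1=0, c2=-3/2)
macro 2: S0 reads c0=0 → after 1×micro: 0; S1 reads c1=0 → after 1×micro: 0; S2 reads c1=0 → after 1×micro: -9/4 ⇒ (c0=0, c1=0, c2=-9/4)
macro 3: S0 reads c0=0 → after 1×micro: 0; S1 reads c1=0 → after 1×micro: 0; S2 reads c1=0 → after 1×micro: -27/8 ⇒ (c0=0, c1=0, c2=-27/8)
macro 4: S0 reads c0=0 → after 1×micro: 0; S1 reads c1=0 → after 1×micro: 0; S2 reads c1=0 → after 1×micro: -81/16 ⇒ (c0=0, c1=0, c2=-81/16)
macro 5: S0 reads c0=0 → after 1×micro: 0; S1 reads c1=0 → after 1×micro: 0; S2 reads c1=0 → after 1×micro: -243/32 ⇒ (c0=0, c1=0, c2=-243/32)
macro 6: S0 reads c0=0 → after 1×micro: 0; S1 reads c1=0 → after 1×micro: 0; S2 reads c1=0 → after 1×micro: -729/64 ⇒ (c0=0, c1=0, c2=-729/64)
macro 7: S0 reads c0=0 → after 1×micro: 0; S1 reads c1=0 → after 1×micro: 0; S2 reads c1=0 → after 1×micro: -2187/128 ⇒ (c0=0, c1=0, c2=-2187/128)
macro 8: S0 reads c0=0 → after 1×micro: 0; S1 reads c1=0 → after 1×micro: 0; S2 reads c1=0 → after 1×micro: -6561/256 ⇒ (c0=0, c1=0, c2=-6561/256)

S2 state at macro-step 1 = -3/2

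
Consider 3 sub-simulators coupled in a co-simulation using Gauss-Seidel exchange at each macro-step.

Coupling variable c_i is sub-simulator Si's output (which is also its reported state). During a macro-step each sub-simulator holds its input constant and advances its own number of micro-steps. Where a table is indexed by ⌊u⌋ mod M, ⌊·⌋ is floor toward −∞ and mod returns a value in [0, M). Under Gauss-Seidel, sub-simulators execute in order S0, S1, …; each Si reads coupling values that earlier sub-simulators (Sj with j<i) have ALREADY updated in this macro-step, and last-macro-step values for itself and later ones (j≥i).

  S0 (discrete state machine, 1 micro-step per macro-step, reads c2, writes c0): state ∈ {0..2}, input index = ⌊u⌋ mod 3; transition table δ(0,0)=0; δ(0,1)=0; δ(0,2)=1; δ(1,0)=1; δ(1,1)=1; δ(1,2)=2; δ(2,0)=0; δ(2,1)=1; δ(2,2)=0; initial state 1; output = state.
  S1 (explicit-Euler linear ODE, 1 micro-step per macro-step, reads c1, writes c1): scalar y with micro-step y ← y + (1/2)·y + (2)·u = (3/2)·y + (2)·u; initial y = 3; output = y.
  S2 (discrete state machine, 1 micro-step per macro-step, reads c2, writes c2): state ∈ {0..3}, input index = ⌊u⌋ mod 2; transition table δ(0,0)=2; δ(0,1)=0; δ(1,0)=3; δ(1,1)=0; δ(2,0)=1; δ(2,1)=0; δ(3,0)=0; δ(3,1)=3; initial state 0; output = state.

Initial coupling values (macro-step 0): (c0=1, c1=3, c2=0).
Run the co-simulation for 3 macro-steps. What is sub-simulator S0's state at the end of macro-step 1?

S0 state at macro-step 1 = 1

macro 1: S0 reads c2=0 → after 1×micro: 1; S1 reads c1=3 → after 1×micro: 21/2; S2 reads c2=0 → after 1×micro: 2 ⇒ (c0=1, c1=21/2, c2=2)
macro 2: S0 reads c2=2 → after 1×micro: 2; S1 reads c1=21/2 → after 1×micro: 147/4; S2 reads c2=2 → after 1×micro: 1 ⇒ (c0=2, c1=147/4, c2=1)
macro 3: S0 reads c2=1 → after 1×micro: 1; S1 reads c1=147/4 → after 1×micro: 1029/8; S2 reads c2=1 → after 1×micro: 0 ⇒ (c0=1, c1=1029/8, c2=0)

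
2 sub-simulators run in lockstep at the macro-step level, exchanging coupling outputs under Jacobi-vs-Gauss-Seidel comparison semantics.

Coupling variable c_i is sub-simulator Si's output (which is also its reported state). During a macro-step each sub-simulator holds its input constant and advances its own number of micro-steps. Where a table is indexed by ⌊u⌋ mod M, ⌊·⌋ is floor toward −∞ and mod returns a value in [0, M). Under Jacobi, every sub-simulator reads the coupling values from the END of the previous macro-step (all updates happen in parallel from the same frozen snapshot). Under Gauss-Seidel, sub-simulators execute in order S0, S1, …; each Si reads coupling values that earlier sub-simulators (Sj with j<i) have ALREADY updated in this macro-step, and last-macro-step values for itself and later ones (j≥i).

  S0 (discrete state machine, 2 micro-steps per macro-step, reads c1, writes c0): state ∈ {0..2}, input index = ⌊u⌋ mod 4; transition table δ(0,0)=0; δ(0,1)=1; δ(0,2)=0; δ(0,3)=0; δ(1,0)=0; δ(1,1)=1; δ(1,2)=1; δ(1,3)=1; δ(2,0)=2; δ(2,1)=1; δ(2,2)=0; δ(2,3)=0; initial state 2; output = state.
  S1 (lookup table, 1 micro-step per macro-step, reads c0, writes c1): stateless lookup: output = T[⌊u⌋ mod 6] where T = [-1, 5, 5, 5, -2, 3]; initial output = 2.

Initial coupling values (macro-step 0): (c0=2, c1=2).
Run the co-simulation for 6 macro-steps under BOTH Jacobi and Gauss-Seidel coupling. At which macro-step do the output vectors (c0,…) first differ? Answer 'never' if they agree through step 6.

first divergence at macro-step: 1

[Jacobi] macro 1: S0 reads c1=2 → after 2×micro: 0; S1 reads c0=2 → after 1×micro: 5 ⇒ (c0=0, c1=5)
[Jacobi] macro 2: S0 reads c1=5 → after 2×micro: 1; S1 reads c0=0 → after 1×micro: -1 ⇒ (c0=1, c1=-1)
[Jacobi] macro 3: S0 reads c1=-1 → after 2×micro: 1; S1 reads c0=1 → after 1×micro: 5 ⇒ (c0=1, c1=5)
[Jacobi] macro 4: S0 reads c1=5 → after 2×micro: 1; S1 reads c0=1 → after 1×micro: 5 ⇒ (c0=1, c1=5)
[Jacobi] macro 5: S0 reads c1=5 → after 2×micro: 1; S1 reads c0=1 → after 1×micro: 5 ⇒ (c0=1, c1=5)
[Jacobi] macro 6: S0 reads c1=5 → after 2×micro: 1; S1 reads c0=1 → after 1×micro: 5 ⇒ (c0=1, c1=5)
[Gauss-Seidel] macro 1: S0 reads c1=2 → after 2×micro: 0; S1 reads c0=0 → after 1×micro: -1 ⇒ (c0=0, c1=-1)
[Gauss-Seidel] macro 2: S0 reads c1=-1 → after 2×micro: 0; S1 reads c0=0 → after 1×micro: -1 ⇒ (c0=0, c1=-1)
[Gauss-Seidel] macro 3: S0 reads c1=-1 → after 2×micro: 0; S1 reads c0=0 → after 1×micro: -1 ⇒ (c0=0, c1=-1)
[Gauss-Seidel] macro 4: S0 reads c1=-1 → after 2×micro: 0; S1 reads c0=0 → after 1×micro: -1 ⇒ (c0=0, c1=-1)
[Gauss-Seidel] macro 5: S0 reads c1=-1 → after 2×micro: 0; S1 reads c0=0 → after 1×micro: -1 ⇒ (c0=0, c1=-1)
[Gauss-Seidel] macro 6: S0 reads c1=-1 → after 2×micro: 0; S1 reads c0=0 → after 1×micro: -1 ⇒ (c0=0, c1=-1)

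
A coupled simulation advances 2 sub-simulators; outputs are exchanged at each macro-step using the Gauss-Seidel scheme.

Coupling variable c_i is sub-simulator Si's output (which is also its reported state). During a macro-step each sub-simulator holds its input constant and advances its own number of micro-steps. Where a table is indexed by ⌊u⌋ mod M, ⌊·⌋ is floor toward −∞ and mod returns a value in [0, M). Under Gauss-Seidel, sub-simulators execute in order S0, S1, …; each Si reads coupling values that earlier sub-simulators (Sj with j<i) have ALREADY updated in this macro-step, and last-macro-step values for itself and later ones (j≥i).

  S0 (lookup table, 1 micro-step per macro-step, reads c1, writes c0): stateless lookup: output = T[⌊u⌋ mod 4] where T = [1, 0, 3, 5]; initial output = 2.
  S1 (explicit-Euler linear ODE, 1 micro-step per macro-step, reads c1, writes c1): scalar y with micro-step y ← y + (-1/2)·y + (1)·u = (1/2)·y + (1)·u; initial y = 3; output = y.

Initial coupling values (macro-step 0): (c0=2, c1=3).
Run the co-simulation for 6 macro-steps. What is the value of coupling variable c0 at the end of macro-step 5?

c0 at macro-step 5 = 5

macro 1: S0 reads c1=3 → after 1×micro: 5; S1 reads c1=3 → after 1×micro: 9/2 ⇒ (c0=5, c1=9/2)
macro 2: S0 reads c1=9/2 → after 1×micro: 1; S1 reads c1=9/2 → after 1×micro: 27/4 ⇒ (c0=1, c1=27/4)
macro 3: S0 reads c1=27/4 → after 1×micro: 3; S1 reads c1=27/4 → after 1×micro: 81/8 ⇒ (c0=3, c1=81/8)
macro 4: S0 reads c1=81/8 → after 1×micro: 3; S1 reads c1=81/8 → after 1×micro: 243/16 ⇒ (c0=3, c1=243/16)
macro 5: S0 reads c1=243/16 → after 1×micro: 5; S1 reads c1=243/16 → after 1×micro: 729/32 ⇒ (c0=5, c1=729/32)
macro 6: S0 reads c1=729/32 → after 1×micro: 3; S1 reads c1=729/32 → after 1×micro: 2187/64 ⇒ (c0=3, c1=2187/64)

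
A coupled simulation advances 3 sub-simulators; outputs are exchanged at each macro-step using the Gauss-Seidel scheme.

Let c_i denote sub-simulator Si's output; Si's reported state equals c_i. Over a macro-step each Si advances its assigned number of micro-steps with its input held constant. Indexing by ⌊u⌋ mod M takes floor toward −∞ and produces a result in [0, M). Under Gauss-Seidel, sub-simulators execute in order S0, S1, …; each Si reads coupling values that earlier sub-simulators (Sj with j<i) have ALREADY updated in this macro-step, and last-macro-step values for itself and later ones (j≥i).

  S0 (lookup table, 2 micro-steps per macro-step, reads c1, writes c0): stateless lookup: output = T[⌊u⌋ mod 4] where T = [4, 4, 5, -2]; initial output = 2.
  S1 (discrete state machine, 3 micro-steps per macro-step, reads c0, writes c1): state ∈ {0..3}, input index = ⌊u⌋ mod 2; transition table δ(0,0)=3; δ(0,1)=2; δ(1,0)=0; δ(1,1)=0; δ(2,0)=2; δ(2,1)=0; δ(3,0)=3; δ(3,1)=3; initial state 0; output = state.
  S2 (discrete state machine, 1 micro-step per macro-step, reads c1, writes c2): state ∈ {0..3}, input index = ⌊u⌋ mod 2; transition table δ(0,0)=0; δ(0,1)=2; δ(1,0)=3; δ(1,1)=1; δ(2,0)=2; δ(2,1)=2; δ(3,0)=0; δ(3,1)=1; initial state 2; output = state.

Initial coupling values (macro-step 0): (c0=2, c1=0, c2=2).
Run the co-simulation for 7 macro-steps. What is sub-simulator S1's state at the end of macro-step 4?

macro 1: S0 reads c1=0 → after 2×micro: 4; S1 reads c0=4 → after 3×micro: 3; S2 reads c1=3 → after 1×micro: 2 ⇒ (c0=4, c1=3, c2=2)
macro 2: S0 reads c1=3 → after 2×micro: -2; S1 reads c0=-2 → after 3×micro: 3; S2 reads c1=3 → after 1×micro: 2 ⇒ (c0=-2, c1=3, c2=2)
macro 3: S0 reads c1=3 → after 2×micro: -2; S1 reads c0=-2 → after 3×micro: 3; S2 reads c1=3 → after 1×micro: 2 ⇒ (c0=-2, c1=3, c2=2)
macro 4: S0 reads c1=3 → after 2×micro: -2; S1 reads c0=-2 → after 3×micro: 3; S2 reads c1=3 → after 1×micro: 2 ⇒ (c0=-2, c1=3, c2=2)
macro 5: S0 reads c1=3 → after 2×micro: -2; S1 reads c0=-2 → after 3×micro: 3; S2 reads c1=3 → after 1×micro: 2 ⇒ (c0=-2, c1=3, c2=2)
macro 6: S0 reads c1=3 → after 2×micro: -2; S1 reads c0=-2 → after 3×micro: 3; S2 reads c1=3 → after 1×micro: 2 ⇒ (c0=-2, c1=3, c2=2)
macro 7: S0 reads c1=3 → after 2×micro: -2; S1 reads c0=-2 → after 3×micro: 3; S2 reads c1=3 → after 1×micro: 2 ⇒ (c0=-2, c1=3, c2=2)

S1 state at macro-step 4 = 3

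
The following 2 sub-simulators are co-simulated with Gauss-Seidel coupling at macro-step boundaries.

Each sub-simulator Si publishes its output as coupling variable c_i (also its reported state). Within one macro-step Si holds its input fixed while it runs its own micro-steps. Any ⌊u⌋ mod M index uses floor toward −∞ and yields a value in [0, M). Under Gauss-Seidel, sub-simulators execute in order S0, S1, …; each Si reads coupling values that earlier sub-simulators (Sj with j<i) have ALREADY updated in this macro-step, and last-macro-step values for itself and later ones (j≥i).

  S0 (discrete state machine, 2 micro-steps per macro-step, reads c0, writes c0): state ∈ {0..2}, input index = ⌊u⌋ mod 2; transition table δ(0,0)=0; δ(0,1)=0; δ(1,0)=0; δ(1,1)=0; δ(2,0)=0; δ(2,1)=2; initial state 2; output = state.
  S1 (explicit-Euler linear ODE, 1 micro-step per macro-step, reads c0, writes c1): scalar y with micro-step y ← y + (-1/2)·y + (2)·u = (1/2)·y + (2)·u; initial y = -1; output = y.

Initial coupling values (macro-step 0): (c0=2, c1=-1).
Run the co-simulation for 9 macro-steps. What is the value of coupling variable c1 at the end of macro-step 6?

macro 1: S0 reads c0=2 → after 2×micro: 0; S1 reads c0=0 → after 1×micro: -1/2 ⇒ (c0=0, c1=-1/2)
macro 2: S0 reads c0=0 → after 2×micro: 0; S1 reads c0=0 → after 1×micro: -1/4 ⇒ (c0=0, c1=-1/4)
macro 3: S0 reads c0=0 → after 2×micro: 0; S1 reads c0=0 → after 1×micro: -1/8 ⇒ (c0=0, c1=-1/8)
macro 4: S0 reads c0=0 → after 2×micro: 0; S1 reads c0=0 → after 1×micro: -1/16 ⇒ (c0=0, c1=-1/16)
macro 5: S0 reads c0=0 → after 2×micro: 0; S1 reads c0=0 → after 1×micro: -1/32 ⇒ (c0=0, c1=-1/32)
macro 6: S0 reads c0=0 → after 2×micro: 0; S1 reads c0=0 → after 1×micro: -1/64 ⇒ (c0=0, c1=-1/64)
macro 7: S0 reads c0=0 → after 2×micro: 0; S1 reads c0=0 → after 1×micro: -1/128 ⇒ (c0=0, c1=-1/128)
macro 8: S0 reads c0=0 → after 2×micro: 0; S1 reads c0=0 → after 1×micro: -1/256 ⇒ (c0=0, c1=-1/256)
macro 9: S0 reads c0=0 → after 2×micro: 0; S1 reads c0=0 → after 1×micro: -1/512 ⇒ (c0=0, c1=-1/512)

c1 at macro-step 6 = -1/64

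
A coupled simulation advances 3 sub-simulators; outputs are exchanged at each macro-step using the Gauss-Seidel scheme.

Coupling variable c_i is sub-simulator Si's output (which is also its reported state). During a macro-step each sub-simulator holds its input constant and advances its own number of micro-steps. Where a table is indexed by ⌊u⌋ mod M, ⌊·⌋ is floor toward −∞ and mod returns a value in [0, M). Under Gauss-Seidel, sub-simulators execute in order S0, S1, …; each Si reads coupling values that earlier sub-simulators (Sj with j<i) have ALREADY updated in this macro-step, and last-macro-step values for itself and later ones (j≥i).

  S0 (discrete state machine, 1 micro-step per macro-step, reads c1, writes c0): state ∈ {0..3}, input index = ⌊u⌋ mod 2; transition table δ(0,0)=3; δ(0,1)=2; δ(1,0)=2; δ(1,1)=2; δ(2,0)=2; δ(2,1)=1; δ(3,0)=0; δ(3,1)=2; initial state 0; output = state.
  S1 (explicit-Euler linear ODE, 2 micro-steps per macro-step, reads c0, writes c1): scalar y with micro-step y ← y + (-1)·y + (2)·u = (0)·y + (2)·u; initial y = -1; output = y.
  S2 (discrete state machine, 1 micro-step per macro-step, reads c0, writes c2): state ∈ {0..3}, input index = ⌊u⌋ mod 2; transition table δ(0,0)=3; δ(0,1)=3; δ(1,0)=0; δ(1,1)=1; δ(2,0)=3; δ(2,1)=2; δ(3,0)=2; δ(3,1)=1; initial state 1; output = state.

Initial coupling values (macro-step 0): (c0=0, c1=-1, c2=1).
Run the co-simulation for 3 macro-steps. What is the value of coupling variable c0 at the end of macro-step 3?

macro 1: S0 reads c1=-1 → after 1×micro: 2; S1 reads c0=2 → after 2×micro: 4; S2 reads c0=2 → after 1×micro: 0 ⇒ (c0=2, c1=4, c2=0)
macro 2: S0 reads c1=4 → after 1×micro: 2; S1 reads c0=2 → after 2×micro: 4; S2 reads c0=2 → after 1×micro: 3 ⇒ (c0=2, c1=4, c2=3)
macro 3: S0 reads c1=4 → after 1×micro: 2; S1 reads c0=2 → after 2×micro: 4; S2 reads c0=2 → after 1×micro: 2 ⇒ (c0=2, c1=4, c2=2)

c0 at macro-step 3 = 2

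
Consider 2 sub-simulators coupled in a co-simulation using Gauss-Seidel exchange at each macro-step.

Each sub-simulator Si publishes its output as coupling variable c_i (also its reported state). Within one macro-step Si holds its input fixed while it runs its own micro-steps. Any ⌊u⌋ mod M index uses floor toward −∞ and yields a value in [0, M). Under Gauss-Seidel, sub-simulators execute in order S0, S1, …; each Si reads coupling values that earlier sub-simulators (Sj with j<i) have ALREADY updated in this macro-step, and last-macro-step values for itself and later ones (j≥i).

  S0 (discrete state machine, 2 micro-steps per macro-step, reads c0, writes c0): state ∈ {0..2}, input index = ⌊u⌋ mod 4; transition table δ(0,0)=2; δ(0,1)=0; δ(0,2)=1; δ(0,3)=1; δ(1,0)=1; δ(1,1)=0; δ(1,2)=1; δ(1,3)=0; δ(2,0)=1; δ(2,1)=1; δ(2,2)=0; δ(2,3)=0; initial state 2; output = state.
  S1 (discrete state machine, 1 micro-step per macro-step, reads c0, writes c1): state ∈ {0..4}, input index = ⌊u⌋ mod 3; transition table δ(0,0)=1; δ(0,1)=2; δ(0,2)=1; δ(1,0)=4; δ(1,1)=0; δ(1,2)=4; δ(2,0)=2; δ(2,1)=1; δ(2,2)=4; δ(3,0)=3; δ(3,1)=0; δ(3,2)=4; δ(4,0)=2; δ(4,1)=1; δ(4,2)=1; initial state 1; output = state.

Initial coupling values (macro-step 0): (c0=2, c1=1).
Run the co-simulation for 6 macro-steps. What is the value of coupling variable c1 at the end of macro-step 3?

macro 1: S0 reads c0=2 → after 2×micro: 1; S1 reads c0=1 → after 1×micro: 0 ⇒ (c0=1, c1=0)
macro 2: S0 reads c0=1 → after 2×micro: 0; S1 reads c0=0 → after 1×micro: 1 ⇒ (c0=0, c1=1)
macro 3: S0 reads c0=0 → after 2×micro: 1; S1 reads c0=1 → after 1×micro: 0 ⇒ (c0=1, c1=0)
macro 4: S0 reads c0=1 → after 2×micro: 0; S1 reads c0=0 → after 1×micro: 1 ⇒ (c0=0, c1=1)
macro 5: S0 reads c0=0 → after 2×micro: 1; S1 reads c0=1 → after 1×micro: 0 ⇒ (c0=1, c1=0)
macro 6: S0 reads c0=1 → after 2×micro: 0; S1 reads c0=0 → after 1×micro: 1 ⇒ (c0=0, c1=1)

c1 at macro-step 3 = 0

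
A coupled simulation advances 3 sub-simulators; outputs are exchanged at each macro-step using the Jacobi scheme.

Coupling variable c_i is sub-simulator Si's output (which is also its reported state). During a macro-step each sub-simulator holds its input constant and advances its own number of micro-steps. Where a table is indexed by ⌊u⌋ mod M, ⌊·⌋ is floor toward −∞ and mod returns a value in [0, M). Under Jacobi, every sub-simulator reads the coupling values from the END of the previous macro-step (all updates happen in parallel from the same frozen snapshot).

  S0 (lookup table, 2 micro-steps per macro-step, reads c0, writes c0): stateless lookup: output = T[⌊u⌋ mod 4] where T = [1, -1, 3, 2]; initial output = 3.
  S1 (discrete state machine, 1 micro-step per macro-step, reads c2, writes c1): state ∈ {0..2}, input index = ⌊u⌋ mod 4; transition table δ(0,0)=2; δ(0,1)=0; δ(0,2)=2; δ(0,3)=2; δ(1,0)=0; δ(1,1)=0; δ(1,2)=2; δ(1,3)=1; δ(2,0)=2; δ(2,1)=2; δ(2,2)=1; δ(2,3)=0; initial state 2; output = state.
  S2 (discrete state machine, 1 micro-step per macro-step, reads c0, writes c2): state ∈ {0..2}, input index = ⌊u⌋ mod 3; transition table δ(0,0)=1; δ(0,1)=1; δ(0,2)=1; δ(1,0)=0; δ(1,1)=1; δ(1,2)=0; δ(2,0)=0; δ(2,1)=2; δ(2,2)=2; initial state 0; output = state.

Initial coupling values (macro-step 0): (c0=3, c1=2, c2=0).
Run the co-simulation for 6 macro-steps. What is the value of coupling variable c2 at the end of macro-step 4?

c2 at macro-step 4 = 0

macro 1: S0 reads c0=3 → after 2×micro: 2; S1 reads c2=0 → after 1×micro: 2; S2 reads c0=3 → after 1×micro: 1 ⇒ (c0=2, c1=2, c2=1)
macro 2: S0 reads c0=2 → after 2×micro: 3; S1 reads c2=1 → after 1×micro: 2; S2 reads c0=2 → after 1×micro: 0 ⇒ (c0=3, c1=2, c2=0)
macro 3: S0 reads c0=3 → after 2×micro: 2; S1 reads c2=0 → after 1×micro: 2; S2 reads c0=3 → after 1×micro: 1 ⇒ (c0=2, c1=2, c2=1)
macro 4: S0 reads c0=2 → after 2×micro: 3; S1 reads c2=1 → after 1×micro: 2; S2 reads c0=2 → after 1×micro: 0 ⇒ (c0=3, c1=2, c2=0)
macro 5: S0 reads c0=3 → after 2×micro: 2; S1 reads c2=0 → after 1×micro: 2; S2 reads c0=3 → after 1×micro: 1 ⇒ (c0=2, c1=2, c2=1)
macro 6: S0 reads c0=2 → after 2×micro: 3; S1 reads c2=1 → after 1×micro: 2; S2 reads c0=2 → after 1×micro: 0 ⇒ (c0=3, c1=2, c2=0)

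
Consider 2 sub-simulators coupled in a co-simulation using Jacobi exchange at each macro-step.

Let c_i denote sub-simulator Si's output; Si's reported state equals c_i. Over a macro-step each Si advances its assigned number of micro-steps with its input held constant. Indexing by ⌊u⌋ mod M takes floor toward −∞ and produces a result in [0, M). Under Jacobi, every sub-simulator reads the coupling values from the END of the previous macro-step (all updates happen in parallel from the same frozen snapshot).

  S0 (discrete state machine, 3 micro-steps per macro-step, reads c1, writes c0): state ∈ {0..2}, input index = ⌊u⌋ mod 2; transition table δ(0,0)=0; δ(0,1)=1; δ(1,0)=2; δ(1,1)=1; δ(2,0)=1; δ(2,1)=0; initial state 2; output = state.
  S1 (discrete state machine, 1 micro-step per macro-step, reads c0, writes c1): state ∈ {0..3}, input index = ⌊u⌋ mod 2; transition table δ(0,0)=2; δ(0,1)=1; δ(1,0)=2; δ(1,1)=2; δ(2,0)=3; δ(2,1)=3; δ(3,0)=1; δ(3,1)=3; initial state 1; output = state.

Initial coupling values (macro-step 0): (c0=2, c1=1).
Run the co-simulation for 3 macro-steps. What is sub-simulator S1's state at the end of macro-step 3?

S1 state at macro-step 3 = 1

macro 1: S0 reads c1=1 → after 3×micro: 1; S1 reads c0=2 → after 1×micro: 2 ⇒ (c0=1, c1=2)
macro 2: S0 reads c1=2 → after 3×micro: 2; S1 reads c0=1 → after 1×micro: 3 ⇒ (c0=2, c1=3)
macro 3: S0 reads c1=3 → after 3×micro: 1; S1 reads c0=2 → after 1×micro: 1 ⇒ (c0=1, c1=1)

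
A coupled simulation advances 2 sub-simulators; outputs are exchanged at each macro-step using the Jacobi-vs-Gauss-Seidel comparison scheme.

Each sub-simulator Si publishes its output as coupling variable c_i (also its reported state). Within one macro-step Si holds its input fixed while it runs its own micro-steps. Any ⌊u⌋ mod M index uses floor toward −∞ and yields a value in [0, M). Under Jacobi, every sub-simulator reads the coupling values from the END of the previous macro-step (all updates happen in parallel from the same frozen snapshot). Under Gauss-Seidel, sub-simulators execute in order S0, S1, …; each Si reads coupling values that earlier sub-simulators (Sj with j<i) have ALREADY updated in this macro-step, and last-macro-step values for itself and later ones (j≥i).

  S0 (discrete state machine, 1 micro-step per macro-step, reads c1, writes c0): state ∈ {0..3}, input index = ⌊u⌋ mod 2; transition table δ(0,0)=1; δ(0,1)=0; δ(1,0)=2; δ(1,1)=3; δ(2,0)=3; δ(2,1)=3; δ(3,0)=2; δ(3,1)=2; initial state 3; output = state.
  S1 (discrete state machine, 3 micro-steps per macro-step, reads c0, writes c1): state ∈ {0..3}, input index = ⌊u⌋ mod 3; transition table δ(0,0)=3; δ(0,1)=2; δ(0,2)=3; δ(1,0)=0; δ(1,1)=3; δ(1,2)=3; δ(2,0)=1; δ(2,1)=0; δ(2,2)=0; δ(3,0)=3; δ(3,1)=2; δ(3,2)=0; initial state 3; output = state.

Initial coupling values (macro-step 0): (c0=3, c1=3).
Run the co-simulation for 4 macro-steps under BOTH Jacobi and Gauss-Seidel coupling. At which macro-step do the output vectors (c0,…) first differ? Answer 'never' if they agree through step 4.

[Jacobi] macro 1: S0 reads c1=3 → after 1×micro: 2; S1 reads c0=3 → after 3×micro: 3 ⇒ (c0=2, c1=3)
[Jacobi] macro 2: S0 reads c1=3 → after 1×micro: 3; S1 reads c0=2 → after 3×micro: 0 ⇒ (c0=3, c1=0)
[Jacobi] macro 3: S0 reads c1=0 → after 1×micro: 2; S1 reads c0=3 → after 3×micro: 3 ⇒ (c0=2, c1=3)
[Jacobi] macro 4: S0 reads c1=3 → after 1×micro: 3; S1 reads c0=2 → after 3×micro: 0 ⇒ (c0=3, c1=0)
[Gauss-Seidel] macro 1: S0 reads c1=3 → after 1×micro: 2; S1 reads c0=2 → after 3×micro: 0 ⇒ (c0=2, c1=0)
[Gauss-Seidel] macro 2: S0 reads c1=0 → after 1×micro: 3; S1 reads c0=3 → after 3×micro: 3 ⇒ (c0=3, c1=3)
[Gauss-Seidel] macro 3: S0 reads c1=3 → after 1×micro: 2; S1 reads c0=2 → after 3×micro: 0 ⇒ (c0=2, c1=0)
[Gauss-Seidel] macro 4: S0 reads c1=0 → after 1×micro: 3; S1 reads c0=3 → after 3×micro: 3 ⇒ (c0=3, c1=3)

first divergence at macro-step: 1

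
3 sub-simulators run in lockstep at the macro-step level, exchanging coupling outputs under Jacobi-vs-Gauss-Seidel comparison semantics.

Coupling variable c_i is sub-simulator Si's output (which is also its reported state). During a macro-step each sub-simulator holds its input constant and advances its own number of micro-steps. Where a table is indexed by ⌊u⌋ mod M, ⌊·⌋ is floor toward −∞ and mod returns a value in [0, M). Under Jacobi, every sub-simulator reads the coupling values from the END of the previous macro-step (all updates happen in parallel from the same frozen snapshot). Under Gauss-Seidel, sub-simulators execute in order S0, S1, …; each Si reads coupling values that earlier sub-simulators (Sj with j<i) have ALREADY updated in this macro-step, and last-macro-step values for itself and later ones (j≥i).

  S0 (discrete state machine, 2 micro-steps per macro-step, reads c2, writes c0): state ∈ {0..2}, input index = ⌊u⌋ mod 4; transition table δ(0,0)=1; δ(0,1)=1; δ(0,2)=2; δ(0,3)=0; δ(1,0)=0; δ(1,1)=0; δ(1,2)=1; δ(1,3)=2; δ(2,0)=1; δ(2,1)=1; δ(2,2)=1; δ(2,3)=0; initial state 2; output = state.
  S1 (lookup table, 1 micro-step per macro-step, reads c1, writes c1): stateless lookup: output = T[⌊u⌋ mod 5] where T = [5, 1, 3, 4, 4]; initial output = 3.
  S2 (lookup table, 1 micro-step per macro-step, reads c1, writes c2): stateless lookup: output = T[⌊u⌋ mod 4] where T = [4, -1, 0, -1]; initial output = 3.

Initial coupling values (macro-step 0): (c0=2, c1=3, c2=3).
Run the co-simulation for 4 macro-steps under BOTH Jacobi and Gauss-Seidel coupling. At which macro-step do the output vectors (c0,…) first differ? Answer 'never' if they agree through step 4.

[Jacobi] macro 1: S0 reads c2=3 → after 2×micro: 0; S1 reads c1=3 → after 1×micro: 4; S2 reads c1=3 → after 1×micro: -1 ⇒ (c0=0, c1=4, c2=-1)
[Jacobi] macro 2: S0 reads c2=-1 → after 2×micro: 0; S1 reads c1=4 → after 1×micro: 4; S2 reads c1=4 → after 1×micro: 4 ⇒ (c0=0, c1=4, c2=4)
[Jacobi] macro 3: S0 reads c2=4 → after 2×micro: 0; S1 reads c1=4 → after 1×micro: 4; S2 reads c1=4 → after 1×micro: 4 ⇒ (c0=0, c1=4, c2=4)
[Jacobi] macro 4: S0 reads c2=4 → after 2×micro: 0; S1 reads c1=4 → after 1×micro: 4; S2 reads c1=4 → after 1×micro: 4 ⇒ (c0=0, c1=4, c2=4)
[Gauss-Seidel] macro 1: S0 reads c2=3 → after 2×micro: 0; S1 reads c1=3 → after 1×micro: 4; S2 reads c1=4 → after 1×micro: 4 ⇒ (c0=0, c1=4, c2=4)
[Gauss-Seidel] macro 2: S0 reads c2=4 → after 2×micro: 0; S1 reads c1=4 → after 1×micro: 4; S2 reads c1=4 → after 1×micro: 4 ⇒ (c0=0, c1=4, c2=4)
[Gauss-Seidel] macro 3: S0 reads c2=4 → after 2×micro: 0; S1 reads c1=4 → after 1×micro: 4; S2 reads c1=4 → after 1×micro: 4 ⇒ (c0=0, c1=4, c2=4)
[Gauss-Seidel] macro 4: S0 reads c2=4 → after 2×micro: 0; S1 reads c1=4 → after 1×micro: 4; S2 reads c1=4 → after 1×micro: 4 ⇒ (c0=0, c1=4, c2=4)

first divergence at macro-step: 1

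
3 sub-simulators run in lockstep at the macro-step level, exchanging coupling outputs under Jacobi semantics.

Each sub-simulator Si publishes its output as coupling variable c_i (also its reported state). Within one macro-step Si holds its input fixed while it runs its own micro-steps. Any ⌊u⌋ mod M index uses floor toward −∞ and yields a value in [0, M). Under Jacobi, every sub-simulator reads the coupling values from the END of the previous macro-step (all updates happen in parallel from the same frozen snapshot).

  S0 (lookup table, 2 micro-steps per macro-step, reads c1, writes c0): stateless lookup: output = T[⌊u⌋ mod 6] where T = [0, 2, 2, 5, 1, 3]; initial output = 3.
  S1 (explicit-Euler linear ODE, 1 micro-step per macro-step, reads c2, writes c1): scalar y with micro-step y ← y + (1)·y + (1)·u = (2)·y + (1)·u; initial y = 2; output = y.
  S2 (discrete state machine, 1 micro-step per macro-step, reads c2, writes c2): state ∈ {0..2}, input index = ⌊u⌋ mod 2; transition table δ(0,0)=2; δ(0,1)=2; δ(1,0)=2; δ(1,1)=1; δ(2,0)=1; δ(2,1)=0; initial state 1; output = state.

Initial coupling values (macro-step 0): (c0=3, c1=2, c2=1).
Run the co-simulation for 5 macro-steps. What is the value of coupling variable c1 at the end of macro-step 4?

macro 1: S0 reads c1=2 → after 2×micro: 2; S1 reads c2=1 → after 1×micro: 5; S2 reads c2=1 → after 1×micro: 1 ⇒ (c0=2, c1=5, c2=1)
macro 2: S0 reads c1=5 → after 2×micro: 3; S1 reads c2=1 → after 1×micro: 11; S2 reads c2=1 → after 1×micro: 1 ⇒ (c0=3, c1=11, c2=1)
macro 3: S0 reads c1=11 → after 2×micro: 3; S1 reads c2=1 → after 1×micro: 23; S2 reads c2=1 → after 1×micro: 1 ⇒ (c0=3, c1=23, c2=1)
macro 4: S0 reads c1=23 → after 2×micro: 3; S1 reads c2=1 → after 1×micro: 47; S2 reads c2=1 → after 1×micro: 1 ⇒ (c0=3, c1=47, c2=1)
macro 5: S0 reads c1=47 → after 2×micro: 3; S1 reads c2=1 → after 1×micro: 95; S2 reads c2=1 → after 1×micro: 1 ⇒ (c0=3, c1=95, c2=1)

c1 at macro-step 4 = 47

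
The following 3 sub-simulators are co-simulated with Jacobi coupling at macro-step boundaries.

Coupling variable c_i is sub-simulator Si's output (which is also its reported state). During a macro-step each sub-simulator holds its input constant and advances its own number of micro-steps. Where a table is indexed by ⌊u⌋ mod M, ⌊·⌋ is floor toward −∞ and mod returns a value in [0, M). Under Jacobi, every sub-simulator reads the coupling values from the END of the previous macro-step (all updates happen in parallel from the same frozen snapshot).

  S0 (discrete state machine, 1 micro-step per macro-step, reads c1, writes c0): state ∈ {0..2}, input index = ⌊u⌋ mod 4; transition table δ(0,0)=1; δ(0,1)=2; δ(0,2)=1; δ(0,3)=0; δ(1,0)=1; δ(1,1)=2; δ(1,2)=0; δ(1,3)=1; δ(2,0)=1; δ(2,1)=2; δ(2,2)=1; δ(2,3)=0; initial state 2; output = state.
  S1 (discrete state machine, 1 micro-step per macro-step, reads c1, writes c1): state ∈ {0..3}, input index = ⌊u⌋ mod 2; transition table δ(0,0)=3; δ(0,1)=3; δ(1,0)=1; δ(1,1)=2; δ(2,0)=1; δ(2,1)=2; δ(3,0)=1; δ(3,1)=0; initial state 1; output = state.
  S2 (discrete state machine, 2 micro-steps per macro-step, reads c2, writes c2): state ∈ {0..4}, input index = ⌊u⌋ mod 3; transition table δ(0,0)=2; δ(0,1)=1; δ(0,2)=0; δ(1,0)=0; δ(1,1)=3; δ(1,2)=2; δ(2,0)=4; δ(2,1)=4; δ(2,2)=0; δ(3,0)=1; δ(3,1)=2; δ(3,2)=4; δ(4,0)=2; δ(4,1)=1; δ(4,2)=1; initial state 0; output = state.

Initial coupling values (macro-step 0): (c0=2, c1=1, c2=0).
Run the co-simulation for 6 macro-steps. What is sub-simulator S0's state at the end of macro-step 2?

macro 1: S0 reads c1=1 → after 1×micro: 2; S1 reads c1=1 → after 1×micro: 2; S2 reads c2=0 → after 2×micro: 4 ⇒ (c0=2, c1=2, c2=4)
macro 2: S0 reads c1=2 → after 1×micro: 1; S1 reads c1=2 → after 1×micro: 1; S2 reads c2=4 → after 2×micro: 3 ⇒ (c0=1, c1=1, c2=3)
macro 3: S0 reads c1=1 → after 1×micro: 2; S1 reads c1=1 → after 1×micro: 2; S2 reads c2=3 → after 2×micro: 0 ⇒ (c0=2, c1=2, c2=0)
macro 4: S0 reads c1=2 → after 1×micro: 1; S1 reads c1=2 → after 1×micro: 1; S2 reads c2=0 → after 2×micro: 4 ⇒ (c0=1, c1=1, c2=4)
macro 5: S0 reads c1=1 → after 1×micro: 2; S1 reads c1=1 → after 1×micro: 2; S2 reads c2=4 → after 2×micro: 3 ⇒ (c0=2, c1=2, c2=3)
macro 6: S0 reads c1=2 → after 1×micro: 1; S1 reads c1=2 → after 1×micro: 1; S2 reads c2=3 → after 2×micro: 0 ⇒ (c0=1, c1=1, c2=0)

S0 state at macro-step 2 = 1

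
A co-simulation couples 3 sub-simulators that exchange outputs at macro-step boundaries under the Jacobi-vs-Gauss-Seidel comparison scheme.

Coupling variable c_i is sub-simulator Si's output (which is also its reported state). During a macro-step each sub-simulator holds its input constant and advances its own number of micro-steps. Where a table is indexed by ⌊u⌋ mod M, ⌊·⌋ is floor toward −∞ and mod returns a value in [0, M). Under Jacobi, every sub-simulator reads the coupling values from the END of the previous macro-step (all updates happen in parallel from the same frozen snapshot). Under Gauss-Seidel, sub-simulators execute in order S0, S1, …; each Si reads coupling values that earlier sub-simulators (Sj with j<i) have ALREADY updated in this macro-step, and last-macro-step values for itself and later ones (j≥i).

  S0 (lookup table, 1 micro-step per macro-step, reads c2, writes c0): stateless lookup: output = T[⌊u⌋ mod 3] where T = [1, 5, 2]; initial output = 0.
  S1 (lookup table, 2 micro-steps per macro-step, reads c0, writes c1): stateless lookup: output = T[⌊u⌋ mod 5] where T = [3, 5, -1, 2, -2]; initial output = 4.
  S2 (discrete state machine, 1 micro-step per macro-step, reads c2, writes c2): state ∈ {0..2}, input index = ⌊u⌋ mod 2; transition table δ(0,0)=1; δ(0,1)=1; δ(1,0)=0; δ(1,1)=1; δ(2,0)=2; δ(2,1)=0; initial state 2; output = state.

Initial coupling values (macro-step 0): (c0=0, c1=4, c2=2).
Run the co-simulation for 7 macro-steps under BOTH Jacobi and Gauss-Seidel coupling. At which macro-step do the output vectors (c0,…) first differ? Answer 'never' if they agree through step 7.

first divergence at macro-step: 1

[Jacobi] macro 1: S0 reads c2=2 → after 1×micro: 2; S1 reads c0=0 → after 2×micro: 3; S2 reads c2=2 → after 1×micro: 2 ⇒ (c0=2, c1=3, c2=2)
[Jacobi] macro 2: S0 reads c2=2 → after 1×micro: 2; S1 reads c0=2 → after 2×micro: -1; S2 reads c2=2 → after 1×micro: 2 ⇒ (c0=2, c1=-1, c2=2)
[Jacobi] macro 3: S0 reads c2=2 → after 1×micro: 2; S1 reads c0=2 → after 2×micro: -1; S2 reads c2=2 → after 1×micro: 2 ⇒ (c0=2, c1=-1, c2=2)
[Jacobi] macro 4: S0 reads c2=2 → after 1×micro: 2; S1 reads c0=2 → after 2×micro: -1; S2 reads c2=2 → after 1×micro: 2 ⇒ (c0=2, c1=-1, c2=2)
[Jacobi] macro 5: S0 reads c2=2 → after 1×micro: 2; S1 reads c0=2 → after 2×micro: -1; S2 reads c2=2 → after 1×micro: 2 ⇒ (c0=2, c1=-1, c2=2)
[Jacobi] macro 6: S0 reads c2=2 → after 1×micro: 2; S1 reads c0=2 → after 2×micro: -1; S2 reads c2=2 → after 1×micro: 2 ⇒ (c0=2, c1=-1, c2=2)
[Jacobi] macro 7: S0 reads c2=2 → after 1×micro: 2; S1 reads c0=2 → after 2×micro: -1; S2 reads c2=2 → after 1×micro: 2 ⇒ (c0=2, c1=-1, c2=2)
[Gauss-Seidel] macro 1: S0 reads c2=2 → after 1×micro: 2; S1 reads c0=2 → after 2×micro: -1; S2 reads c2=2 → after 1×micro: 2 ⇒ (c0=2, c1=-1, c2=2)
[Gauss-Seidel] macro 2: S0 reads c2=2 → after 1×micro: 2; S1 reads c0=2 → after 2×micro: -1; S2 reads c2=2 → after 1×micro: 2 ⇒ (c0=2, c1=-1, c2=2)
[Gauss-Seidel] macro 3: S0 reads c2=2 → after 1×micro: 2; S1 reads c0=2 → after 2×micro: -1; S2 reads c2=2 → after 1×micro: 2 ⇒ (c0=2, c1=-1, c2=2)
[Gauss-Seidel] macro 4: S0 reads c2=2 → after 1×micro: 2; S1 reads c0=2 → after 2×micro: -1; S2 reads c2=2 → after 1×micro: 2 ⇒ (c0=2, c1=-1, c2=2)
[Gauss-Seidel] macro 5: S0 reads c2=2 → after 1×micro: 2; S1 reads c0=2 → after 2×micro: -1; S2 reads c2=2 → after 1×micro: 2 ⇒ (c0=2, c1=-1, c2=2)
[Gauss-Seidel] macro 6: S0 reads c2=2 → after 1×micro: 2; S1 reads c0=2 → after 2×micro: -1; S2 reads c2=2 → after 1×micro: 2 ⇒ (c0=2, c1=-1, c2=2)
[Gauss-Seidel] macro 7: S0 reads c2=2 → after 1×micro: 2; S1 reads c0=2 → after 2×micro: -1; S2 reads c2=2 → after 1×micro: 2 ⇒ (c0=2, c1=-1, c2=2)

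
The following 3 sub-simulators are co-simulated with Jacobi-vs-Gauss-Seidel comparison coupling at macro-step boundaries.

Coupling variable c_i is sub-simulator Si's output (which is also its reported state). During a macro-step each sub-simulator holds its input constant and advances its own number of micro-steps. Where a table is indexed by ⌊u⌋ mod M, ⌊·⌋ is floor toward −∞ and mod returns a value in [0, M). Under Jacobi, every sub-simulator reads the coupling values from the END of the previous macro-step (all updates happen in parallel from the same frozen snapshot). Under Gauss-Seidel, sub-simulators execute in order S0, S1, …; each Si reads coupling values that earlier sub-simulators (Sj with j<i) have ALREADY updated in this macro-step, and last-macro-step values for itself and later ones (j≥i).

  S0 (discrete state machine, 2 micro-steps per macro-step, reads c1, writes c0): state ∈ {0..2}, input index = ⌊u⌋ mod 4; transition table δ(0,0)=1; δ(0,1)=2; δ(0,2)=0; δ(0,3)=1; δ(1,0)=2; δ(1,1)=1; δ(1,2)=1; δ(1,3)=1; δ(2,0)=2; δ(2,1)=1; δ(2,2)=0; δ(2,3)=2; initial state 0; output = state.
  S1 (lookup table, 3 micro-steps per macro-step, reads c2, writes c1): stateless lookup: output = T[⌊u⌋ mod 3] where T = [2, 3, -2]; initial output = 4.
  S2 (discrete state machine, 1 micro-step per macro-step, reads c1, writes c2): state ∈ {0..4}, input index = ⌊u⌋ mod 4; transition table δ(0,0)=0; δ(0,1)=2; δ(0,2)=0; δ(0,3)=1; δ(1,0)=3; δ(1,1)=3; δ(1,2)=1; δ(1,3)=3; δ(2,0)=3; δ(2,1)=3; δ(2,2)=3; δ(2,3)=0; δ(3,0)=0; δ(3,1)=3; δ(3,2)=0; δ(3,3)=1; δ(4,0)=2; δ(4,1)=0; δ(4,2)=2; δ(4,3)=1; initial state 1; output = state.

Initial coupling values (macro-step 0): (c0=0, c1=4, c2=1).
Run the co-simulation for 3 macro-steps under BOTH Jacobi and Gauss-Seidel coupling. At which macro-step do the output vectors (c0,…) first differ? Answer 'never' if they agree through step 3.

first divergence at macro-step: 2

[Jacobi] macro 1: S0 reads c1=4 → after 2×micro: 2; S1 reads c2=1 → after 3×micro: 3; S2 reads c1=4 → after 1×micro: 3 ⇒ (c0=2, c1=3, c2=3)
[Jacobi] macro 2: S0 reads c1=3 → after 2×micro: 2; S1 reads c2=3 → after 3×micro: 2; S2 reads c1=3 → after 1×micro: 1 ⇒ (c0=2, c1=2, c2=1)
[Jacobi] macro 3: S0 reads c1=2 → after 2×micro: 0; S1 reads c2=1 → after 3×micro: 3; S2 reads c1=2 → after 1×micro: 1 ⇒ (c0=0, c1=3, c2=1)
[Gauss-Seidel] macro 1: S0 reads c1=4 → after 2×micro: 2; S1 reads c2=1 → after 3×micro: 3; S2 reads c1=3 → after 1×micro: 3 ⇒ (c0=2, c1=3, c2=3)
[Gauss-Seidel] macro 2: S0 reads c1=3 → after 2×micro: 2; S1 reads c2=3 → after 3×micro: 2; S2 reads c1=2 → after 1×micro: 0 ⇒ (c0=2, c1=2, c2=0)
[Gauss-Seidel] macro 3: S0 reads c1=2 → after 2×micro: 0; S1 reads c2=0 → after 3×micro: 2; S2 reads c1=2 → after 1×micro: 0 ⇒ (c0=0, c1=2, c2=0)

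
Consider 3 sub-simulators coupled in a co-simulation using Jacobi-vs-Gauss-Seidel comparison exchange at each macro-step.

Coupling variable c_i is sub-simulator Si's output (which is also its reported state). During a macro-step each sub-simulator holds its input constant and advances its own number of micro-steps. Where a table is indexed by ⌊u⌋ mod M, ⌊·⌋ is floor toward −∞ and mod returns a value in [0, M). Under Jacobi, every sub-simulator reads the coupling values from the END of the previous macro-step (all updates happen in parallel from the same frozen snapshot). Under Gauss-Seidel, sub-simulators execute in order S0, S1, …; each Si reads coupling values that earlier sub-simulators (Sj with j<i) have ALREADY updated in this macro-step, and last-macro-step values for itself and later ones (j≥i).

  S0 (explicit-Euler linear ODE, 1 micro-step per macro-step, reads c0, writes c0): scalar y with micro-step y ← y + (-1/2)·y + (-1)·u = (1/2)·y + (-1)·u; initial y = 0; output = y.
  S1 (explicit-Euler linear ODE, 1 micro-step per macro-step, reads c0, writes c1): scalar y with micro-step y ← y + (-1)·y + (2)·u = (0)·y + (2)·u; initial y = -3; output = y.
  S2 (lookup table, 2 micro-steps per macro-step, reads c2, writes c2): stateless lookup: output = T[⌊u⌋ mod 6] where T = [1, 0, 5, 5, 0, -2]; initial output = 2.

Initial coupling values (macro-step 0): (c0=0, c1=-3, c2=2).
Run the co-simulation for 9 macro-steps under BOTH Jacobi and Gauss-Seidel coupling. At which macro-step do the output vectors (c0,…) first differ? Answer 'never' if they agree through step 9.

[Jacobi] macro 1: S0 reads c0=0 → after 1×micro: 0; S1 reads c0=0 → after 1×micro: 0; S2 reads c2=2 → after 2×micro: 5 ⇒ (c0=0, c1=0, c2=5)
[Jacobi] macro 2: S0 reads c0=0 → after 1×micro: 0; S1 reads c0=0 → after 1×micro: 0; S2 reads c2=5 → after 2×micro: -2 ⇒ (c0=0, c1=0, c2=-2)
[Jacobi] macro 3: S0 reads c0=0 → after 1×micro: 0; S1 reads c0=0 → after 1×micro: 0; S2 reads c2=-2 → after 2×micro: 0 ⇒ (c0=0, c1=0, c2=0)
[Jacobi] macro 4: S0 reads c0=0 → after 1×micro: 0; S1 reads c0=0 → after 1×micro: 0; S2 reads c2=0 → after 2×micro: 1 ⇒ (c0=0, c1=0, c2=1)
[Jacobi] macro 5: S0 reads c0=0 → after 1×micro: 0; S1 reads c0=0 → after 1×micro: 0; S2 reads c2=1 → after 2×micro: 0 ⇒ (c0=0, c1=0, c2=0)
[Jacobi] macro 6: S0 reads c0=0 → after 1×micro: 0; S1 reads c0=0 → after 1×micro: 0; S2 reads c2=0 → after 2×micro: 1 ⇒ (c0=0, c1=0, c2=1)
[Jacobi] macro 7: S0 reads c0=0 → after 1×micro: 0; S1 reads c0=0 → after 1×micro: 0; S2 reads c2=1 → after 2×micro: 0 ⇒ (c0=0, c1=0, c2=0)
[Jacobi] macro 8: S0 reads c0=0 → after 1×micro: 0; S1 reads c0=0 → after 1×micro: 0; S2 reads c2=0 → after 2×micro: 1 ⇒ (c0=0, c1=0, c2=1)
[Jacobi] macro 9: S0 reads c0=0 → after 1×micro: 0; S1 reads c0=0 → after 1×micro: 0; S2 reads c2=1 → after 2×micro: 0 ⇒ (c0=0, c1=0, c2=0)
[Gauss-Seidel] macro 1: S0 reads c0=0 → after 1×micro: 0; S1 reads c0=0 → after 1×micro: 0; S2 reads c2=2 → after 2×micro: 5 ⇒ (c0=0, c1=0, c2=5)
[Gauss-Seidel] macro 2: S0 reads c0=0 → after 1×micro: 0; S1 reads c0=0 → after 1×micro: 0; S2 reads c2=5 → after 2×micro: -2 ⇒ (c0=0, c1=0, c2=-2)
[Gauss-Seidel] macro 3: S0 reads c0=0 → after 1×micro: 0; S1 reads c0=0 → after 1×micro: 0; S2 reads c2=-2 → after 2×micro: 0 ⇒ (c0=0, c1=0, c2=0)
[Gauss-Seidel] macro 4: S0 reads c0=0 → after 1×micro: 0; S1 reads c0=0 → after 1×micro: 0; S2 reads c2=0 → after 2×micro: 1 ⇒ (c0=0, c1=0, c2=1)
[Gauss-Seidel] macro 5: S0 reads c0=0 → after 1×micro: 0; S1 reads c0=0 → after 1×micro: 0; S2 reads c2=1 → after 2×micro: 0 ⇒ (c0=0, c1=0, c2=0)
[Gauss-Seidel] macro 6: S0 reads c0=0 → after 1×micro: 0; S1 reads c0=0 → after 1×micro: 0; S2 reads c2=0 → after 2×micro: 1 ⇒ (c0=0, c1=0, c2=1)
[Gauss-Seidel] macro 7: S0 reads c0=0 → after 1×micro: 0; S1 reads c0=0 → after 1×micro: 0; S2 reads c2=1 → after 2×micro: 0 ⇒ (c0=0, c1=0, c2=0)
[Gauss-Seidel] macro 8: S0 reads c0=0 → after 1×micro: 0; S1 reads c0=0 → after 1×micro: 0; S2 reads c2=0 → after 2×micro: 1 ⇒ (c0=0, c1=0, c2=1)
[Gauss-Seidel] macro 9: S0 reads c0=0 → after 1×micro: 0; S1 reads c0=0 → after 1×micro: 0; S2 reads c2=1 → after 2×micro: 0 ⇒ (c0=0, c1=0, c2=0)

first divergence at macro-step: never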